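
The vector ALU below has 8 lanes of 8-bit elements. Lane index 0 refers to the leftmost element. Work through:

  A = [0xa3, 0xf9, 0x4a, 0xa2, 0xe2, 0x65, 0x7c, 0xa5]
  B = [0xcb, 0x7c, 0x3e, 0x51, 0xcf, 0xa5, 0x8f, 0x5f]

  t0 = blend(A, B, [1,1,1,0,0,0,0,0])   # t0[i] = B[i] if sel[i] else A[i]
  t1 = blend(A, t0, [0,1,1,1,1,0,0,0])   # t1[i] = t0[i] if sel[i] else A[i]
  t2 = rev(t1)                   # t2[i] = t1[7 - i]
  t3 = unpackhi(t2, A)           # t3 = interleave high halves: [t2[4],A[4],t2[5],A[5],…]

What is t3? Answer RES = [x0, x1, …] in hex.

RES = [0xa2, 0xe2, 0x3e, 0x65, 0x7c, 0x7c, 0xa3, 0xa5]

t0 = [0xcb, 0x7c, 0x3e, 0xa2, 0xe2, 0x65, 0x7c, 0xa5]
t1 = [0xa3, 0x7c, 0x3e, 0xa2, 0xe2, 0x65, 0x7c, 0xa5]
t2 = [0xa5, 0x7c, 0x65, 0xe2, 0xa2, 0x3e, 0x7c, 0xa3]
t3 = [0xa2, 0xe2, 0x3e, 0x65, 0x7c, 0x7c, 0xa3, 0xa5]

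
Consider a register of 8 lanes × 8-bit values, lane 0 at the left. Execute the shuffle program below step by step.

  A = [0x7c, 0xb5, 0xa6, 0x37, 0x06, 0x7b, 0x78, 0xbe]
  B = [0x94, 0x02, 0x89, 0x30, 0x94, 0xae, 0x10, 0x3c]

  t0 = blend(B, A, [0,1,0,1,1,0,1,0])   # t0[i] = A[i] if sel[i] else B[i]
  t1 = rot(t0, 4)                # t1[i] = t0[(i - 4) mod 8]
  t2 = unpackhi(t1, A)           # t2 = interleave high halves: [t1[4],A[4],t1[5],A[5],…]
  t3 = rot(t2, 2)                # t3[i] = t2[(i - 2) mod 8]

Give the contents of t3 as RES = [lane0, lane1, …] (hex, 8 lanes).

RES = [ 0x37  0xbe  0x94  0x06  0xb5  0x7b  0x89  0x78 ]

→ t0 |94|b5|89|37|06|ae|78|3c|
→ t1 |06|ae|78|3c|94|b5|89|37|
→ t2 |94|06|b5|7b|89|78|37|be|
→ t3 |37|be|94|06|b5|7b|89|78|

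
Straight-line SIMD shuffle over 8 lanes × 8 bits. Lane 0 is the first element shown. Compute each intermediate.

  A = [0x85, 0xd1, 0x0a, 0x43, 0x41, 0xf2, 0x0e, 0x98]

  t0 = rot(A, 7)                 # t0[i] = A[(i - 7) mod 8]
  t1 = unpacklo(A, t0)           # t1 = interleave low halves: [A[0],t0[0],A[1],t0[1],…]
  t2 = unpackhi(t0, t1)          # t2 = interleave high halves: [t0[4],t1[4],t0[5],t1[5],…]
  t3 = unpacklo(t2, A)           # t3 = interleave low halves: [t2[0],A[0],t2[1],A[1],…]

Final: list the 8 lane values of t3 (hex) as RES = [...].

t0 = [0xd1, 0x0a, 0x43, 0x41, 0xf2, 0x0e, 0x98, 0x85]
t1 = [0x85, 0xd1, 0xd1, 0x0a, 0x0a, 0x43, 0x43, 0x41]
t2 = [0xf2, 0x0a, 0x0e, 0x43, 0x98, 0x43, 0x85, 0x41]
t3 = [0xf2, 0x85, 0x0a, 0xd1, 0x0e, 0x0a, 0x43, 0x43]

RES = [0xf2, 0x85, 0x0a, 0xd1, 0x0e, 0x0a, 0x43, 0x43]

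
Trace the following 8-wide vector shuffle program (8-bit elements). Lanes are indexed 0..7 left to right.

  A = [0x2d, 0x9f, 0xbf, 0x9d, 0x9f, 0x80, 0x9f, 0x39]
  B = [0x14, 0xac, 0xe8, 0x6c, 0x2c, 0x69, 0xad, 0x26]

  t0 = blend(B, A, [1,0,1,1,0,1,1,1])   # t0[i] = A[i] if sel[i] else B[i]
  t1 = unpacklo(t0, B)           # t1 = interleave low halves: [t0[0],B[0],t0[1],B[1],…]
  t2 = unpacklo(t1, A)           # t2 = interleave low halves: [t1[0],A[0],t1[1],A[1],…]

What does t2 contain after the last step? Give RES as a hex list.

→ t0 |2d|ac|bf|9d|2c|80|9f|39|
→ t1 |2d|14|ac|ac|bf|e8|9d|6c|
→ t2 |2d|2d|14|9f|ac|bf|ac|9d|

RES = [0x2d, 0x2d, 0x14, 0x9f, 0xac, 0xbf, 0xac, 0x9d]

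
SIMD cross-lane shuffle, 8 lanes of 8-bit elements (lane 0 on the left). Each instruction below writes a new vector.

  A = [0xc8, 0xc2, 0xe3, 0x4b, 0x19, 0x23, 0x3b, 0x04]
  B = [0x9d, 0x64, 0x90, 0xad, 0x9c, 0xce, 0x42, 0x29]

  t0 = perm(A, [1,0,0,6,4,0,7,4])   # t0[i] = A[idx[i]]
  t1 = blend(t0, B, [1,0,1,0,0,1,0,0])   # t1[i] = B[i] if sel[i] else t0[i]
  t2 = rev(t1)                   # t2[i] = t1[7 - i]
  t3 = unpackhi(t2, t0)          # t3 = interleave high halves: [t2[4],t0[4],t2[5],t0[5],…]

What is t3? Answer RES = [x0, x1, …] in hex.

  t0: c2 c8 c8 3b 19 c8 04 19
  t1: 9d c8 90 3b 19 ce 04 19
  t2: 19 04 ce 19 3b 90 c8 9d
  t3: 3b 19 90 c8 c8 04 9d 19

RES = [ 0x3b  0x19  0x90  0xc8  0xc8  0x04  0x9d  0x19 ]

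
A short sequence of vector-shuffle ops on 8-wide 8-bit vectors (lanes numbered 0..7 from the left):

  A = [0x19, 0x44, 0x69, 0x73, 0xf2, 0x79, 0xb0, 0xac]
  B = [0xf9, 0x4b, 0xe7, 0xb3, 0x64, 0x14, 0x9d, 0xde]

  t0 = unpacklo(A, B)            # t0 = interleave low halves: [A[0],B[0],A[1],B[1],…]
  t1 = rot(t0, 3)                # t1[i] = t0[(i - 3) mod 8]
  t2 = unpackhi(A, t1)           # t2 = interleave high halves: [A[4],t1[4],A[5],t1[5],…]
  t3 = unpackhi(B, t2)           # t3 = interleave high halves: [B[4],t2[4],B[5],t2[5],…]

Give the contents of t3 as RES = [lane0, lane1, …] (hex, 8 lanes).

RES = [0x64, 0xb0, 0x14, 0x4b, 0x9d, 0xac, 0xde, 0x69]

→ t0 |19|f9|44|4b|69|e7|73|b3|
→ t1 |e7|73|b3|19|f9|44|4b|69|
→ t2 |f2|f9|79|44|b0|4b|ac|69|
→ t3 |64|b0|14|4b|9d|ac|de|69|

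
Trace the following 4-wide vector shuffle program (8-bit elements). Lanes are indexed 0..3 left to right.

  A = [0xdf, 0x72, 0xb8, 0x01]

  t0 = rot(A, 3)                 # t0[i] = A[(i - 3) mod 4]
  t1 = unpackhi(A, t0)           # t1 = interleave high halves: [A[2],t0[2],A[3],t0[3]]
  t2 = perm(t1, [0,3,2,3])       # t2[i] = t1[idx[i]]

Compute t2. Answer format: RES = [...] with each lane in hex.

t0 = [0x72, 0xb8, 0x01, 0xdf]
t1 = [0xb8, 0x01, 0x01, 0xdf]
t2 = [0xb8, 0xdf, 0x01, 0xdf]

RES = [0xb8, 0xdf, 0x01, 0xdf]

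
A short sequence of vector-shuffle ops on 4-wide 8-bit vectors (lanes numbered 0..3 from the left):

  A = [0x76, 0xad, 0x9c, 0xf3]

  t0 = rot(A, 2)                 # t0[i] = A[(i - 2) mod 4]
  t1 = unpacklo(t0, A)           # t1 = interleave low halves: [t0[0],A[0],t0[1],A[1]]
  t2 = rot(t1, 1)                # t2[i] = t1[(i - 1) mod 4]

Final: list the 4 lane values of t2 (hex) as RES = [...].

t0 = [0x9c, 0xf3, 0x76, 0xad]
t1 = [0x9c, 0x76, 0xf3, 0xad]
t2 = [0xad, 0x9c, 0x76, 0xf3]

RES = [0xad, 0x9c, 0x76, 0xf3]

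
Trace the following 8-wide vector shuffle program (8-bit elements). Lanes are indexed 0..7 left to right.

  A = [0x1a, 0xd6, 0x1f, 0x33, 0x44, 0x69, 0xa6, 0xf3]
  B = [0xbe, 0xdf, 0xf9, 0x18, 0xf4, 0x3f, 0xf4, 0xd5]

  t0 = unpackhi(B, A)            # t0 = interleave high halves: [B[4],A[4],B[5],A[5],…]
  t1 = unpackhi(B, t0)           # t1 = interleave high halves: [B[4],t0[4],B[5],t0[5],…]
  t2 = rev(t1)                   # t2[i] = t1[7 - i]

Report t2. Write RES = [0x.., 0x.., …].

t0 = [0xf4, 0x44, 0x3f, 0x69, 0xf4, 0xa6, 0xd5, 0xf3]
t1 = [0xf4, 0xf4, 0x3f, 0xa6, 0xf4, 0xd5, 0xd5, 0xf3]
t2 = [0xf3, 0xd5, 0xd5, 0xf4, 0xa6, 0x3f, 0xf4, 0xf4]

RES = [0xf3, 0xd5, 0xd5, 0xf4, 0xa6, 0x3f, 0xf4, 0xf4]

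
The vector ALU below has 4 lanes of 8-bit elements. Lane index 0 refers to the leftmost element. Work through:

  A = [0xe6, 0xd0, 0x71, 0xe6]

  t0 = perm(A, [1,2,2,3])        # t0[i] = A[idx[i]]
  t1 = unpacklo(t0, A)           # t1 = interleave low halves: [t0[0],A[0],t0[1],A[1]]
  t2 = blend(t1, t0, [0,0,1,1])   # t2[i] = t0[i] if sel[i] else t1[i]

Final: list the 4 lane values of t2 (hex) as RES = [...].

→ t0 |d0|71|71|e6|
→ t1 |d0|e6|71|d0|
→ t2 |d0|e6|71|e6|

RES = [0xd0, 0xe6, 0x71, 0xe6]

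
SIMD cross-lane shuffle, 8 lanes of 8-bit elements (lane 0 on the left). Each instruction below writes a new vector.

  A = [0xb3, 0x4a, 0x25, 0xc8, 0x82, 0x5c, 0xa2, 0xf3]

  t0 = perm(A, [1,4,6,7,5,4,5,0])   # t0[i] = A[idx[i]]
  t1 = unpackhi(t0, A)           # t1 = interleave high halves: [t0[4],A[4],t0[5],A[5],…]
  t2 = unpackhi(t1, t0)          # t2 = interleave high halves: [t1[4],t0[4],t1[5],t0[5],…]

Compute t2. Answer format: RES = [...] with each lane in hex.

RES = [0x5c, 0x5c, 0xa2, 0x82, 0xb3, 0x5c, 0xf3, 0xb3]

→ t0 |4a|82|a2|f3|5c|82|5c|b3|
→ t1 |5c|82|82|5c|5c|a2|b3|f3|
→ t2 |5c|5c|a2|82|b3|5c|f3|b3|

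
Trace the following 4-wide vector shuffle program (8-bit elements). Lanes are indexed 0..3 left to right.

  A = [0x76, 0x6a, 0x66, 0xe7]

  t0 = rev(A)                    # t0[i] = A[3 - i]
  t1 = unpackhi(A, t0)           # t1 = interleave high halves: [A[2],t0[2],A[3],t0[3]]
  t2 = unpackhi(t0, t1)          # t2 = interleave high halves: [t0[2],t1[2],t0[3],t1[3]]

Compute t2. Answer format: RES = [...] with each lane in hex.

RES = [ 0x6a  0xe7  0x76  0x76 ]

t0 = [0xe7, 0x66, 0x6a, 0x76]
t1 = [0x66, 0x6a, 0xe7, 0x76]
t2 = [0x6a, 0xe7, 0x76, 0x76]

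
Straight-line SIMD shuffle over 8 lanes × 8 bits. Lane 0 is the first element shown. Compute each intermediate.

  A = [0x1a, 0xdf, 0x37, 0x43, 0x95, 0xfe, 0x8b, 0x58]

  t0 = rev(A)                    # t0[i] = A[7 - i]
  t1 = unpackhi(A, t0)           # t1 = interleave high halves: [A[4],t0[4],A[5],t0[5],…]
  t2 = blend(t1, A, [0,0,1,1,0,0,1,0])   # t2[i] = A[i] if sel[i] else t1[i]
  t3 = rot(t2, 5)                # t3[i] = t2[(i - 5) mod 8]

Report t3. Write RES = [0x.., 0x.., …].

→ t0 |58|8b|fe|95|43|37|df|1a|
→ t1 |95|43|fe|37|8b|df|58|1a|
→ t2 |95|43|37|43|8b|df|8b|1a|
→ t3 |43|8b|df|8b|1a|95|43|37|

RES = [ 0x43  0x8b  0xdf  0x8b  0x1a  0x95  0x43  0x37 ]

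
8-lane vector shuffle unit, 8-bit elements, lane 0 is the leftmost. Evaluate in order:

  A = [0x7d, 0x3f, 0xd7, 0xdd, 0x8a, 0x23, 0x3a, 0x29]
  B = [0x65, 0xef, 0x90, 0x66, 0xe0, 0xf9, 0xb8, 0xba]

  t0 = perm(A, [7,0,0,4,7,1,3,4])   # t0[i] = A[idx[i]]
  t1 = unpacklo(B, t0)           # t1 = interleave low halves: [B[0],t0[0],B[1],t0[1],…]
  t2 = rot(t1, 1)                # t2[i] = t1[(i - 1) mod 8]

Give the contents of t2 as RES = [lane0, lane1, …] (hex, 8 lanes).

RES = [0x8a, 0x65, 0x29, 0xef, 0x7d, 0x90, 0x7d, 0x66]

→ t0 |29|7d|7d|8a|29|3f|dd|8a|
→ t1 |65|29|ef|7d|90|7d|66|8a|
→ t2 |8a|65|29|ef|7d|90|7d|66|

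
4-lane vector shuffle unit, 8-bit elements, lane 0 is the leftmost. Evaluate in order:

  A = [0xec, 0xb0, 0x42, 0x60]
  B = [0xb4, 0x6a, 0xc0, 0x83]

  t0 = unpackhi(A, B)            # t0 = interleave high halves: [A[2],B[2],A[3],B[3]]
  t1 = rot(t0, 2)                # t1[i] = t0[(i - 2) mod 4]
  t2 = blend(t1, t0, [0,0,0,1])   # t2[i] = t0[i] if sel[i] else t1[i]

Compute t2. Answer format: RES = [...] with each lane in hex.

RES = [0x60, 0x83, 0x42, 0x83]

  t0: 42 c0 60 83
  t1: 60 83 42 c0
  t2: 60 83 42 83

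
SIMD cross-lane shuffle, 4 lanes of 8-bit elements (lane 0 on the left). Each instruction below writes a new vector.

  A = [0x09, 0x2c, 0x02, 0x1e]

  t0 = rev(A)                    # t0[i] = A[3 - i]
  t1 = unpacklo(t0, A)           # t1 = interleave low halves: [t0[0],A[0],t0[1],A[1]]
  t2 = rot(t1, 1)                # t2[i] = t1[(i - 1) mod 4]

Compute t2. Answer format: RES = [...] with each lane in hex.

RES = [ 0x2c  0x1e  0x09  0x02 ]

→ t0 |1e|02|2c|09|
→ t1 |1e|09|02|2c|
→ t2 |2c|1e|09|02|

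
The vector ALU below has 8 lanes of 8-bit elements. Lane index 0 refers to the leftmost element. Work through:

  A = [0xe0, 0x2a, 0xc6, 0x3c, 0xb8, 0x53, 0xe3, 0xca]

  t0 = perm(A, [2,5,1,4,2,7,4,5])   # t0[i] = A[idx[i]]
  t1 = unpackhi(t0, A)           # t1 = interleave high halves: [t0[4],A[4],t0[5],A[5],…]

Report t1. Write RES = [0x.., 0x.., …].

RES = [ 0xc6  0xb8  0xca  0x53  0xb8  0xe3  0x53  0xca ]

t0 = [0xc6, 0x53, 0x2a, 0xb8, 0xc6, 0xca, 0xb8, 0x53]
t1 = [0xc6, 0xb8, 0xca, 0x53, 0xb8, 0xe3, 0x53, 0xca]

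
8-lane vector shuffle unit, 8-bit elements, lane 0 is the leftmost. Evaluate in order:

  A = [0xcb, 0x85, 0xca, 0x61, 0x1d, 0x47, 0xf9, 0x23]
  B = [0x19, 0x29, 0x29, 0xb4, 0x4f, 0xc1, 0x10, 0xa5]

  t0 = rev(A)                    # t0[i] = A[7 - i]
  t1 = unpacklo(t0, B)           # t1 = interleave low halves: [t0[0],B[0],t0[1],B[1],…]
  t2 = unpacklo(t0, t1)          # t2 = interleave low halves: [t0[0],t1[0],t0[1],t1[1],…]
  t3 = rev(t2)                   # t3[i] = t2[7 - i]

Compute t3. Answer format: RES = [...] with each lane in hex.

RES = [0x29, 0x1d, 0xf9, 0x47, 0x19, 0xf9, 0x23, 0x23]

  t0: 23 f9 47 1d 61 ca 85 cb
  t1: 23 19 f9 29 47 29 1d b4
  t2: 23 23 f9 19 47 f9 1d 29
  t3: 29 1d f9 47 19 f9 23 23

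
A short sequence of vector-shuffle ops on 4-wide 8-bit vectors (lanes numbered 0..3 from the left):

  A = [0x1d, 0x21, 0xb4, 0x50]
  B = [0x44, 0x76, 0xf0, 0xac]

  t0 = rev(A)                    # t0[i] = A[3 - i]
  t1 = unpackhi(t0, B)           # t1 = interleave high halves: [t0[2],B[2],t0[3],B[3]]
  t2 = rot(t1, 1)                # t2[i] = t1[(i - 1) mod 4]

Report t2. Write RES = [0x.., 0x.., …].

t0 = [0x50, 0xb4, 0x21, 0x1d]
t1 = [0x21, 0xf0, 0x1d, 0xac]
t2 = [0xac, 0x21, 0xf0, 0x1d]

RES = [ 0xac  0x21  0xf0  0x1d ]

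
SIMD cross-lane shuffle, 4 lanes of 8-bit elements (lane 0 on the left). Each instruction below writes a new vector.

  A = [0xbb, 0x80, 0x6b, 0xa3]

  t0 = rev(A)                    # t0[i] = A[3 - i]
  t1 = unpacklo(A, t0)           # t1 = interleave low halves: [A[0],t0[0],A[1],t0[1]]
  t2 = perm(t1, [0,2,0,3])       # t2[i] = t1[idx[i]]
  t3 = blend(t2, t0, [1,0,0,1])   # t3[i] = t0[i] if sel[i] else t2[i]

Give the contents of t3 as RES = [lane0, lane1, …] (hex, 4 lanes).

RES = [ 0xa3  0x80  0xbb  0xbb ]

t0 = [0xa3, 0x6b, 0x80, 0xbb]
t1 = [0xbb, 0xa3, 0x80, 0x6b]
t2 = [0xbb, 0x80, 0xbb, 0x6b]
t3 = [0xa3, 0x80, 0xbb, 0xbb]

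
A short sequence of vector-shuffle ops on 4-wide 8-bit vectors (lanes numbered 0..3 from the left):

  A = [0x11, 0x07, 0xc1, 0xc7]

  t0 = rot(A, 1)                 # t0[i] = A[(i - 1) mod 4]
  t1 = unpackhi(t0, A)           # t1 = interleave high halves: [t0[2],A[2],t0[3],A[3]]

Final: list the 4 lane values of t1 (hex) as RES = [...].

RES = [0x07, 0xc1, 0xc1, 0xc7]

→ t0 |c7|11|07|c1|
→ t1 |07|c1|c1|c7|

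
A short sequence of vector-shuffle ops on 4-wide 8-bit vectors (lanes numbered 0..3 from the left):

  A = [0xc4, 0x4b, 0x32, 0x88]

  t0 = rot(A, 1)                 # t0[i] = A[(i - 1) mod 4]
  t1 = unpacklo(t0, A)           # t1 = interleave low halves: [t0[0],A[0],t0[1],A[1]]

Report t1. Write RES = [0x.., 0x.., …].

RES = [ 0x88  0xc4  0xc4  0x4b ]

→ t0 |88|c4|4b|32|
→ t1 |88|c4|c4|4b|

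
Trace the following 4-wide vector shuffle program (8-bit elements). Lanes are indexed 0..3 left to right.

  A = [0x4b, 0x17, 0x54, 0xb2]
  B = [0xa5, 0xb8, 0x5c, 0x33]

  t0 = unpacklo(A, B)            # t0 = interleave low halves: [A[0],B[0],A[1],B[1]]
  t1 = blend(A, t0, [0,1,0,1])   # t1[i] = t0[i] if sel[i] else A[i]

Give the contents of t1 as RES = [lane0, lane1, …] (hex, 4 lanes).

t0 = [0x4b, 0xa5, 0x17, 0xb8]
t1 = [0x4b, 0xa5, 0x54, 0xb8]

RES = [0x4b, 0xa5, 0x54, 0xb8]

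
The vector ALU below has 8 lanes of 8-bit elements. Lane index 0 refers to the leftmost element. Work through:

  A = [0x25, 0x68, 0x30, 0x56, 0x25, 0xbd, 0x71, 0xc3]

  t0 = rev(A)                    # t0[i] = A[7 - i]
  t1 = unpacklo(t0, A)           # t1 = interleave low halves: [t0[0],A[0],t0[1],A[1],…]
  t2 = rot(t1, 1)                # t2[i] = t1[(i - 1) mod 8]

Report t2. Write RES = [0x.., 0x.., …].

t0 = [0xc3, 0x71, 0xbd, 0x25, 0x56, 0x30, 0x68, 0x25]
t1 = [0xc3, 0x25, 0x71, 0x68, 0xbd, 0x30, 0x25, 0x56]
t2 = [0x56, 0xc3, 0x25, 0x71, 0x68, 0xbd, 0x30, 0x25]

RES = [0x56, 0xc3, 0x25, 0x71, 0x68, 0xbd, 0x30, 0x25]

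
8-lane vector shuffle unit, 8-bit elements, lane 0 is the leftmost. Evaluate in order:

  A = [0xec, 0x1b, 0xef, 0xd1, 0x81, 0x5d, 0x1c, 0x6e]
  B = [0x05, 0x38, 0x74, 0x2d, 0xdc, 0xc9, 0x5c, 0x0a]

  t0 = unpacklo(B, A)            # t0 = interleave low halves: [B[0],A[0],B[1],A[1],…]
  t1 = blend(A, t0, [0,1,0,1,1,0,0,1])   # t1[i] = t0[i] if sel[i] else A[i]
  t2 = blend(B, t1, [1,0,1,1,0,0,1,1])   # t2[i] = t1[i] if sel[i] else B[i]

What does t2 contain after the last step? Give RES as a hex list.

t0 = [0x05, 0xec, 0x38, 0x1b, 0x74, 0xef, 0x2d, 0xd1]
t1 = [0xec, 0xec, 0xef, 0x1b, 0x74, 0x5d, 0x1c, 0xd1]
t2 = [0xec, 0x38, 0xef, 0x1b, 0xdc, 0xc9, 0x1c, 0xd1]

RES = [0xec, 0x38, 0xef, 0x1b, 0xdc, 0xc9, 0x1c, 0xd1]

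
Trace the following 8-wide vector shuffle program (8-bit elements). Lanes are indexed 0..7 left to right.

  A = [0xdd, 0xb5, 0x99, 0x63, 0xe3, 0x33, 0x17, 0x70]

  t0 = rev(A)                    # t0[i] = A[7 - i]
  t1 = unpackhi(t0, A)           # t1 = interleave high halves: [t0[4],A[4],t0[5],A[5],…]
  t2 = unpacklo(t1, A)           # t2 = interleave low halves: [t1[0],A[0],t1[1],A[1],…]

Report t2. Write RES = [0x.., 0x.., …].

t0 = [0x70, 0x17, 0x33, 0xe3, 0x63, 0x99, 0xb5, 0xdd]
t1 = [0x63, 0xe3, 0x99, 0x33, 0xb5, 0x17, 0xdd, 0x70]
t2 = [0x63, 0xdd, 0xe3, 0xb5, 0x99, 0x99, 0x33, 0x63]

RES = [0x63, 0xdd, 0xe3, 0xb5, 0x99, 0x99, 0x33, 0x63]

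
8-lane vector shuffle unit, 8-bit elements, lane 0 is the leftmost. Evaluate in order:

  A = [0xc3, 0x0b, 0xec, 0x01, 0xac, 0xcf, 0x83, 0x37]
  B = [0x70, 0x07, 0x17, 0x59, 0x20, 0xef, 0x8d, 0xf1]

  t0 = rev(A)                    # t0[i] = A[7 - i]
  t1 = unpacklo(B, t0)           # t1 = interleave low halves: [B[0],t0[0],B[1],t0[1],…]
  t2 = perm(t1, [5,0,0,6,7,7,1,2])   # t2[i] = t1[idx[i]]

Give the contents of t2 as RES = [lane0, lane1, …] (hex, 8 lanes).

RES = [0xcf, 0x70, 0x70, 0x59, 0xac, 0xac, 0x37, 0x07]

→ t0 |37|83|cf|ac|01|ec|0b|c3|
→ t1 |70|37|07|83|17|cf|59|ac|
→ t2 |cf|70|70|59|ac|ac|37|07|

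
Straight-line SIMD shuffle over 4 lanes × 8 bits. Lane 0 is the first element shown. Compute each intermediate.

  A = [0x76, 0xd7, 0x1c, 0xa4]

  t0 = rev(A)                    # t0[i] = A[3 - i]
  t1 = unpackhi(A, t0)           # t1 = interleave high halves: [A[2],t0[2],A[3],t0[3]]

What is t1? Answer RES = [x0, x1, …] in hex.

t0 = [0xa4, 0x1c, 0xd7, 0x76]
t1 = [0x1c, 0xd7, 0xa4, 0x76]

RES = [ 0x1c  0xd7  0xa4  0x76 ]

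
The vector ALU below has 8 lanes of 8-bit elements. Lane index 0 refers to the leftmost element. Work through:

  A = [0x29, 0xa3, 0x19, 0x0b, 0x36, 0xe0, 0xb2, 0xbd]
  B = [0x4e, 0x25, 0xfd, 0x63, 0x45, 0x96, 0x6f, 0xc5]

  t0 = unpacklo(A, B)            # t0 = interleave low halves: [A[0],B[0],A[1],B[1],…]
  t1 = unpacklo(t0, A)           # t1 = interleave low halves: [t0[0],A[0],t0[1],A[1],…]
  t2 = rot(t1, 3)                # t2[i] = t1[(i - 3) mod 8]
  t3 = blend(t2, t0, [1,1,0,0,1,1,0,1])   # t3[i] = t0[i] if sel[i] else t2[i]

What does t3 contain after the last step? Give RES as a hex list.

RES = [ 0x29  0x4e  0x0b  0x29  0x19  0xfd  0xa3  0x63 ]

→ t0 |29|4e|a3|25|19|fd|0b|63|
→ t1 |29|29|4e|a3|a3|19|25|0b|
→ t2 |19|25|0b|29|29|4e|a3|a3|
→ t3 |29|4e|0b|29|19|fd|a3|63|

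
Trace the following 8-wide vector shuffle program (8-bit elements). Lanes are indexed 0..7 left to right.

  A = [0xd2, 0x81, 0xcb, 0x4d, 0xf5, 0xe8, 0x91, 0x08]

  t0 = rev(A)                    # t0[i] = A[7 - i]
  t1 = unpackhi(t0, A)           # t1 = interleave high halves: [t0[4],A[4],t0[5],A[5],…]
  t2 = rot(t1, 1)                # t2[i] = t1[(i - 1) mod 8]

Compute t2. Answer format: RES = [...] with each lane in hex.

RES = [ 0x08  0x4d  0xf5  0xcb  0xe8  0x81  0x91  0xd2 ]

  t0: 08 91 e8 f5 4d cb 81 d2
  t1: 4d f5 cb e8 81 91 d2 08
  t2: 08 4d f5 cb e8 81 91 d2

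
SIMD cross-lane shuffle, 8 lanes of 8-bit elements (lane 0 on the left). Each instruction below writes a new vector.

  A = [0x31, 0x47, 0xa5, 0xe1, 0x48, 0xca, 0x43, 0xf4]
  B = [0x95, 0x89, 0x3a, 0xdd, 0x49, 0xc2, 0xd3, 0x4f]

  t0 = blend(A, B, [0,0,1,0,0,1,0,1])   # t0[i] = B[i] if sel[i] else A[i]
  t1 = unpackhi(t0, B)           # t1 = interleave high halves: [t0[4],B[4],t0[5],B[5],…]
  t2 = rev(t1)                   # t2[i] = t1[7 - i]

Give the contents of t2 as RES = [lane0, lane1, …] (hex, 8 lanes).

RES = [ 0x4f  0x4f  0xd3  0x43  0xc2  0xc2  0x49  0x48 ]

  t0: 31 47 3a e1 48 c2 43 4f
  t1: 48 49 c2 c2 43 d3 4f 4f
  t2: 4f 4f d3 43 c2 c2 49 48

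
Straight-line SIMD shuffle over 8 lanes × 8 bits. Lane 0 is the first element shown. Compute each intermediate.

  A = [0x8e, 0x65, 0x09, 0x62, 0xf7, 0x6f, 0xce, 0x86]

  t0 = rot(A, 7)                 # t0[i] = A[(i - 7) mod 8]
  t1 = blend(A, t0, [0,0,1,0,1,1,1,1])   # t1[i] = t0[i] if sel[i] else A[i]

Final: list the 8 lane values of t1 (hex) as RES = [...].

RES = [ 0x8e  0x65  0x62  0x62  0x6f  0xce  0x86  0x8e ]

t0 = [0x65, 0x09, 0x62, 0xf7, 0x6f, 0xce, 0x86, 0x8e]
t1 = [0x8e, 0x65, 0x62, 0x62, 0x6f, 0xce, 0x86, 0x8e]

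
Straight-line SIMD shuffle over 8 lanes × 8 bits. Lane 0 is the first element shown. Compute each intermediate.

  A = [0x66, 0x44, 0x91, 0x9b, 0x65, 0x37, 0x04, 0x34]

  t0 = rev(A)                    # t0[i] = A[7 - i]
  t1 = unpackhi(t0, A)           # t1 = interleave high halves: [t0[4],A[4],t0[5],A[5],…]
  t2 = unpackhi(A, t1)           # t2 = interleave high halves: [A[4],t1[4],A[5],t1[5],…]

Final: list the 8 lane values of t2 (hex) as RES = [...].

→ t0 |34|04|37|65|9b|91|44|66|
→ t1 |9b|65|91|37|44|04|66|34|
→ t2 |65|44|37|04|04|66|34|34|

RES = [0x65, 0x44, 0x37, 0x04, 0x04, 0x66, 0x34, 0x34]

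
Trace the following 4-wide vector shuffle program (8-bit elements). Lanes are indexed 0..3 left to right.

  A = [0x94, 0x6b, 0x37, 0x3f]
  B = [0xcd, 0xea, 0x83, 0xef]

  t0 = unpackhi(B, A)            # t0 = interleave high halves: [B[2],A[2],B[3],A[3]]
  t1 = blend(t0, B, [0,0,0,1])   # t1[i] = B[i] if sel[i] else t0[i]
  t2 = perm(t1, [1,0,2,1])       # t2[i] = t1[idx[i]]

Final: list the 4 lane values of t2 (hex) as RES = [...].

→ t0 |83|37|ef|3f|
→ t1 |83|37|ef|ef|
→ t2 |37|83|ef|37|

RES = [ 0x37  0x83  0xef  0x37 ]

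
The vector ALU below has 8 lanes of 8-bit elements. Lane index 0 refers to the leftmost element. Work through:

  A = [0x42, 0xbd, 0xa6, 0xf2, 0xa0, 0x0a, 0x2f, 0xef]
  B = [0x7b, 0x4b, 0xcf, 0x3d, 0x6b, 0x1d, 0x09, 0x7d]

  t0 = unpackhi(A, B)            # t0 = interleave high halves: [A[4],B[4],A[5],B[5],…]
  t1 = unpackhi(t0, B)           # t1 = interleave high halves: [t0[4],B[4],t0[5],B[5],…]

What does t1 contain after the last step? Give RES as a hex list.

RES = [0x2f, 0x6b, 0x09, 0x1d, 0xef, 0x09, 0x7d, 0x7d]

  t0: a0 6b 0a 1d 2f 09 ef 7d
  t1: 2f 6b 09 1d ef 09 7d 7d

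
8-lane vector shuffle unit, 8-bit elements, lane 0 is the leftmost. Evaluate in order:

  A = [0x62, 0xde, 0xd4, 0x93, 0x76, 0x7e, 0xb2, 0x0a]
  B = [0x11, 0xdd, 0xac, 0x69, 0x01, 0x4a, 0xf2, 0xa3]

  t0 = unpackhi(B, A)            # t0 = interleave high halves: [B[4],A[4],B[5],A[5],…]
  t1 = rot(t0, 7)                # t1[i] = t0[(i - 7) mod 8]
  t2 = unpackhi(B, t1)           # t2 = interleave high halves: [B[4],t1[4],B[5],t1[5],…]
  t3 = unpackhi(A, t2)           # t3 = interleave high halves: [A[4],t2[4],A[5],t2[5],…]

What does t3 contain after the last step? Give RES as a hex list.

t0 = [0x01, 0x76, 0x4a, 0x7e, 0xf2, 0xb2, 0xa3, 0x0a]
t1 = [0x76, 0x4a, 0x7e, 0xf2, 0xb2, 0xa3, 0x0a, 0x01]
t2 = [0x01, 0xb2, 0x4a, 0xa3, 0xf2, 0x0a, 0xa3, 0x01]
t3 = [0x76, 0xf2, 0x7e, 0x0a, 0xb2, 0xa3, 0x0a, 0x01]

RES = [ 0x76  0xf2  0x7e  0x0a  0xb2  0xa3  0x0a  0x01 ]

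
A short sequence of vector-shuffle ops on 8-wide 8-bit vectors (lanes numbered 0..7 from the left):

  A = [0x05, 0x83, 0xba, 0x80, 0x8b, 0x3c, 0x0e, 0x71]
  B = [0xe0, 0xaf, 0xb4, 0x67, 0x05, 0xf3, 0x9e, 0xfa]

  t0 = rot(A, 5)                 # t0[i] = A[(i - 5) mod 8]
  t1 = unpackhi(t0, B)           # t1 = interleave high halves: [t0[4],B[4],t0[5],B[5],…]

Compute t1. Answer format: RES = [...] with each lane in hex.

t0 = [0x80, 0x8b, 0x3c, 0x0e, 0x71, 0x05, 0x83, 0xba]
t1 = [0x71, 0x05, 0x05, 0xf3, 0x83, 0x9e, 0xba, 0xfa]

RES = [0x71, 0x05, 0x05, 0xf3, 0x83, 0x9e, 0xba, 0xfa]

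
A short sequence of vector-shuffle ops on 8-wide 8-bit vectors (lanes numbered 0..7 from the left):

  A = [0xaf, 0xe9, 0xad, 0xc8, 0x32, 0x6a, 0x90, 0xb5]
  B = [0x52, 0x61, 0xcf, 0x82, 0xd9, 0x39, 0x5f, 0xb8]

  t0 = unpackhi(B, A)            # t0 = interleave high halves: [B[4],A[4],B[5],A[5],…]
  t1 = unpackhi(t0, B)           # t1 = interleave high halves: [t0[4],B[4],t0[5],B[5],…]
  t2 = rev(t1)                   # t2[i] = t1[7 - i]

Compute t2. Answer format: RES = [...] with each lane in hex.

→ t0 |d9|32|39|6a|5f|90|b8|b5|
→ t1 |5f|d9|90|39|b8|5f|b5|b8|
→ t2 |b8|b5|5f|b8|39|90|d9|5f|

RES = [ 0xb8  0xb5  0x5f  0xb8  0x39  0x90  0xd9  0x5f ]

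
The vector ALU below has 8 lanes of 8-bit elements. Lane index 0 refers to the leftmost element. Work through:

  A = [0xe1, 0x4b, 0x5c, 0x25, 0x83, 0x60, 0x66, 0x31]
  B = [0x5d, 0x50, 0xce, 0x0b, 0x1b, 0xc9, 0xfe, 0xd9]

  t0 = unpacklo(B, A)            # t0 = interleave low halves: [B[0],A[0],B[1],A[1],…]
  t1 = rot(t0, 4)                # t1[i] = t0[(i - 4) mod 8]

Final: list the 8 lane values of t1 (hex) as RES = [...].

RES = [ 0xce  0x5c  0x0b  0x25  0x5d  0xe1  0x50  0x4b ]

  t0: 5d e1 50 4b ce 5c 0b 25
  t1: ce 5c 0b 25 5d e1 50 4b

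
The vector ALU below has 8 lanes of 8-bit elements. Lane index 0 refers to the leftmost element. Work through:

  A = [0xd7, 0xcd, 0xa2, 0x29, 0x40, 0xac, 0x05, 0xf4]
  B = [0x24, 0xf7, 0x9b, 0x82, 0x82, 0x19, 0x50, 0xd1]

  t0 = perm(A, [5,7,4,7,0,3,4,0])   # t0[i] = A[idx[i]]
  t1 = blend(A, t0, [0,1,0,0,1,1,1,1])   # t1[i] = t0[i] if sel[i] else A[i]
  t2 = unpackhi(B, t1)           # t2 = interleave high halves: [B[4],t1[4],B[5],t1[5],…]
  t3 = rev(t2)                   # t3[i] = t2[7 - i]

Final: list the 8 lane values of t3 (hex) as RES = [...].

RES = [0xd7, 0xd1, 0x40, 0x50, 0x29, 0x19, 0xd7, 0x82]

  t0: ac f4 40 f4 d7 29 40 d7
  t1: d7 f4 a2 29 d7 29 40 d7
  t2: 82 d7 19 29 50 40 d1 d7
  t3: d7 d1 40 50 29 19 d7 82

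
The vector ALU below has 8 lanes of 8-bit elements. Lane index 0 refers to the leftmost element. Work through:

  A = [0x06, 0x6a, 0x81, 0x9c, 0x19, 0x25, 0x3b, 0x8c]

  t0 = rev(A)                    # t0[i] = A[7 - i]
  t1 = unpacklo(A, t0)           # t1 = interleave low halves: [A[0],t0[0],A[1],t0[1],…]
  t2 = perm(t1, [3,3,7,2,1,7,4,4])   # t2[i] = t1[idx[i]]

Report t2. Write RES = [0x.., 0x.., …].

  t0: 8c 3b 25 19 9c 81 6a 06
  t1: 06 8c 6a 3b 81 25 9c 19
  t2: 3b 3b 19 6a 8c 19 81 81

RES = [0x3b, 0x3b, 0x19, 0x6a, 0x8c, 0x19, 0x81, 0x81]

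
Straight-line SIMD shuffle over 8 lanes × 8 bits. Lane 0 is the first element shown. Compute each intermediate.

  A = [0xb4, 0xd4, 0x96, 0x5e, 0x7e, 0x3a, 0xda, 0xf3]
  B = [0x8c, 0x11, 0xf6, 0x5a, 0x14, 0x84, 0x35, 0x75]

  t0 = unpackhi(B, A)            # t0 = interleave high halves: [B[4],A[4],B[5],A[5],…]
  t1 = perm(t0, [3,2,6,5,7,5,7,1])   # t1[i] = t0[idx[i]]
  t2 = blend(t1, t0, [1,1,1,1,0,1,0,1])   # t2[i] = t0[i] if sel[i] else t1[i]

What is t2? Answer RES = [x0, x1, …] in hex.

RES = [ 0x14  0x7e  0x84  0x3a  0xf3  0xda  0xf3  0xf3 ]

→ t0 |14|7e|84|3a|35|da|75|f3|
→ t1 |3a|84|75|da|f3|da|f3|7e|
→ t2 |14|7e|84|3a|f3|da|f3|f3|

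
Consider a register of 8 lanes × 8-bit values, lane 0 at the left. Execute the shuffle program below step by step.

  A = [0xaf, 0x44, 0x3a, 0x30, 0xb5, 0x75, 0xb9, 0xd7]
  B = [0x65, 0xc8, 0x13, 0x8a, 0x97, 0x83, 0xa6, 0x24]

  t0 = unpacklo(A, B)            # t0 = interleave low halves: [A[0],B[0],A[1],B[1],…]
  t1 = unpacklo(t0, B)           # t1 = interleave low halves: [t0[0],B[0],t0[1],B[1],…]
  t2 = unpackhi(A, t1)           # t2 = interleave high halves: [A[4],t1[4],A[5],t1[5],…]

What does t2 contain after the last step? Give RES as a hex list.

RES = [0xb5, 0x44, 0x75, 0x13, 0xb9, 0xc8, 0xd7, 0x8a]

  t0: af 65 44 c8 3a 13 30 8a
  t1: af 65 65 c8 44 13 c8 8a
  t2: b5 44 75 13 b9 c8 d7 8a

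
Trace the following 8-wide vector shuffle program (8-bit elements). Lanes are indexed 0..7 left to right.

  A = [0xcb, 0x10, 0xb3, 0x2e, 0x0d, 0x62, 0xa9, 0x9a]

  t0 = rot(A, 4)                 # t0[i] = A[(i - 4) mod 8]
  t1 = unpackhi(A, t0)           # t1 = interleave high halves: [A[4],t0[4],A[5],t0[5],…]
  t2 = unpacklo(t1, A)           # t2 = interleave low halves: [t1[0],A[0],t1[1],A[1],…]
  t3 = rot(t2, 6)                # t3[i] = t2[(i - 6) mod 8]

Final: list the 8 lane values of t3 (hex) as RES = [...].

t0 = [0x0d, 0x62, 0xa9, 0x9a, 0xcb, 0x10, 0xb3, 0x2e]
t1 = [0x0d, 0xcb, 0x62, 0x10, 0xa9, 0xb3, 0x9a, 0x2e]
t2 = [0x0d, 0xcb, 0xcb, 0x10, 0x62, 0xb3, 0x10, 0x2e]
t3 = [0xcb, 0x10, 0x62, 0xb3, 0x10, 0x2e, 0x0d, 0xcb]

RES = [0xcb, 0x10, 0x62, 0xb3, 0x10, 0x2e, 0x0d, 0xcb]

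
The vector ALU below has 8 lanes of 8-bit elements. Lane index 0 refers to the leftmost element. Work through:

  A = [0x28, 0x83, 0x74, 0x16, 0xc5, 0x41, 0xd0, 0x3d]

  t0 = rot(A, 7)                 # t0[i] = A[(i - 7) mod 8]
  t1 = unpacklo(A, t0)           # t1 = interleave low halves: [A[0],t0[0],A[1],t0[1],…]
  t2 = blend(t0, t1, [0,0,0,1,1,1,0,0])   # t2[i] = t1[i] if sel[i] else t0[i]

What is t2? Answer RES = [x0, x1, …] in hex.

RES = [ 0x83  0x74  0x16  0x74  0x74  0x16  0x3d  0x28 ]

  t0: 83 74 16 c5 41 d0 3d 28
  t1: 28 83 83 74 74 16 16 c5
  t2: 83 74 16 74 74 16 3d 28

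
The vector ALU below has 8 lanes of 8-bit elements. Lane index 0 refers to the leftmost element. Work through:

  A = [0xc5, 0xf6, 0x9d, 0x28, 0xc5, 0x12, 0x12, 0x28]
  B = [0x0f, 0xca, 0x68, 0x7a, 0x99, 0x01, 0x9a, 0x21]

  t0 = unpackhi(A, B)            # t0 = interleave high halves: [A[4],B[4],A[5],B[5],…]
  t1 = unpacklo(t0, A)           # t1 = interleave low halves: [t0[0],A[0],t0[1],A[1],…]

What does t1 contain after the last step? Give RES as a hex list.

→ t0 |c5|99|12|01|12|9a|28|21|
→ t1 |c5|c5|99|f6|12|9d|01|28|

RES = [ 0xc5  0xc5  0x99  0xf6  0x12  0x9d  0x01  0x28 ]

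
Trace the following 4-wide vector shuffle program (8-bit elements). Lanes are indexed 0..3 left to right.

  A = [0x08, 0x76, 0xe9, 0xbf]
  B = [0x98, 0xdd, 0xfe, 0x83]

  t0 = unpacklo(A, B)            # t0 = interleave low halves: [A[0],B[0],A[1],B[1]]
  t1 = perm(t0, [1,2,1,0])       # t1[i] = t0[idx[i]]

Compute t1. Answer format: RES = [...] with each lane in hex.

→ t0 |08|98|76|dd|
→ t1 |98|76|98|08|

RES = [0x98, 0x76, 0x98, 0x08]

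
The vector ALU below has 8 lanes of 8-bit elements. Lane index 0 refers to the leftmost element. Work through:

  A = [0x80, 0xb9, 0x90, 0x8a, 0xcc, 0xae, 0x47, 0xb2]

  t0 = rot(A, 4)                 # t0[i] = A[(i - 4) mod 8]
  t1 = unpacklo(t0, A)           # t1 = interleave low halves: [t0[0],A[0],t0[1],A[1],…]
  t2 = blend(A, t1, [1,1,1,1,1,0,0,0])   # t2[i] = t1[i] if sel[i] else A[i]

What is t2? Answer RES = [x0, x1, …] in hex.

→ t0 |cc|ae|47|b2|80|b9|90|8a|
→ t1 |cc|80|ae|b9|47|90|b2|8a|
→ t2 |cc|80|ae|b9|47|ae|47|b2|

RES = [0xcc, 0x80, 0xae, 0xb9, 0x47, 0xae, 0x47, 0xb2]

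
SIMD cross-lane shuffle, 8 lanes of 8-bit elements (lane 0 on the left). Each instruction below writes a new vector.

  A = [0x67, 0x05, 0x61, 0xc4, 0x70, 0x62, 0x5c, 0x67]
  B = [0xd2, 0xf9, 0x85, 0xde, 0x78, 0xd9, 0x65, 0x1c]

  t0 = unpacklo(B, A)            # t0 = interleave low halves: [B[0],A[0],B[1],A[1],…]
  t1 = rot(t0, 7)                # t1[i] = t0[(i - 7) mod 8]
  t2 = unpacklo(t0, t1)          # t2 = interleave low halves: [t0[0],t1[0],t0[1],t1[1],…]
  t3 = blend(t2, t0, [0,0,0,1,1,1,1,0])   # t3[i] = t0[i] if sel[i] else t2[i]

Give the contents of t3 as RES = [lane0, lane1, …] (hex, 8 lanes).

RES = [ 0xd2  0x67  0x67  0x05  0x85  0x61  0xde  0x85 ]

→ t0 |d2|67|f9|05|85|61|de|c4|
→ t1 |67|f9|05|85|61|de|c4|d2|
→ t2 |d2|67|67|f9|f9|05|05|85|
→ t3 |d2|67|67|05|85|61|de|85|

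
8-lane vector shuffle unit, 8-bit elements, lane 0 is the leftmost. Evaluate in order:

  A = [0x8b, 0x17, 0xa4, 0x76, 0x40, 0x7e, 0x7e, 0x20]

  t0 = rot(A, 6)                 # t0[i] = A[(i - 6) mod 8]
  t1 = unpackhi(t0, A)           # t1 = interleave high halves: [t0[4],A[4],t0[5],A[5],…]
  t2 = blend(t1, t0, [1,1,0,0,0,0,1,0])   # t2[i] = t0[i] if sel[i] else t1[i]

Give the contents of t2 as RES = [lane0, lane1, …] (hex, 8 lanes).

RES = [ 0xa4  0x76  0x20  0x7e  0x8b  0x7e  0x8b  0x20 ]

  t0: a4 76 40 7e 7e 20 8b 17
  t1: 7e 40 20 7e 8b 7e 17 20
  t2: a4 76 20 7e 8b 7e 8b 20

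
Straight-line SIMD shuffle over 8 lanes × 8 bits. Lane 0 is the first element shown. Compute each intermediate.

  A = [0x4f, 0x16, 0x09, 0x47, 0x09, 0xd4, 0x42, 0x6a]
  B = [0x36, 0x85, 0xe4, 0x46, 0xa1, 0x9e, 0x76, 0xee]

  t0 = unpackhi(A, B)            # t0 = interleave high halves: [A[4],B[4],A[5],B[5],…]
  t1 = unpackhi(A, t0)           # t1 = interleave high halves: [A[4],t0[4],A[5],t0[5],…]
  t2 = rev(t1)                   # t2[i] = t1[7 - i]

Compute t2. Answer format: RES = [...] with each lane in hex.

RES = [0xee, 0x6a, 0x6a, 0x42, 0x76, 0xd4, 0x42, 0x09]

→ t0 |09|a1|d4|9e|42|76|6a|ee|
→ t1 |09|42|d4|76|42|6a|6a|ee|
→ t2 |ee|6a|6a|42|76|d4|42|09|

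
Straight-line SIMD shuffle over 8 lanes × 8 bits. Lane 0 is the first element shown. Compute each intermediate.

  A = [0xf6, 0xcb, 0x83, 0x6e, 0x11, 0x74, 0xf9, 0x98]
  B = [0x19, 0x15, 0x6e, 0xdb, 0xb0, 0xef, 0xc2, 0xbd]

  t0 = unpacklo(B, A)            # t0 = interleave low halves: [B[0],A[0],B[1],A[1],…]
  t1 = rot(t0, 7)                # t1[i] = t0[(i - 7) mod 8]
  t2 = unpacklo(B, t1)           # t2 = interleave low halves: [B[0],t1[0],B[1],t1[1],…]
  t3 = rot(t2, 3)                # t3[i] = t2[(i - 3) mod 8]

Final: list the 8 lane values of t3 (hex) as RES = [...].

RES = [ 0xcb  0xdb  0x6e  0x19  0xf6  0x15  0x15  0x6e ]

  t0: 19 f6 15 cb 6e 83 db 6e
  t1: f6 15 cb 6e 83 db 6e 19
  t2: 19 f6 15 15 6e cb db 6e
  t3: cb db 6e 19 f6 15 15 6e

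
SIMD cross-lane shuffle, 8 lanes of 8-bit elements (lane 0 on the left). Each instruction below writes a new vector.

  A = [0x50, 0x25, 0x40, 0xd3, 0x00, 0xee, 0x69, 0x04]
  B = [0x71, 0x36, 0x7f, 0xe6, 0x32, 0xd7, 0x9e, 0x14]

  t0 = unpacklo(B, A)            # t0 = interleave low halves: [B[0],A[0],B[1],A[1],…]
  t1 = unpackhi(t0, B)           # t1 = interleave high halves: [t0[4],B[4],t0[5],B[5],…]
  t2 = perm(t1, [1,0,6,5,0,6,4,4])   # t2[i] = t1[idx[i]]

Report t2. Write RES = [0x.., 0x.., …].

RES = [ 0x32  0x7f  0xd3  0x9e  0x7f  0xd3  0xe6  0xe6 ]

  t0: 71 50 36 25 7f 40 e6 d3
  t1: 7f 32 40 d7 e6 9e d3 14
  t2: 32 7f d3 9e 7f d3 e6 e6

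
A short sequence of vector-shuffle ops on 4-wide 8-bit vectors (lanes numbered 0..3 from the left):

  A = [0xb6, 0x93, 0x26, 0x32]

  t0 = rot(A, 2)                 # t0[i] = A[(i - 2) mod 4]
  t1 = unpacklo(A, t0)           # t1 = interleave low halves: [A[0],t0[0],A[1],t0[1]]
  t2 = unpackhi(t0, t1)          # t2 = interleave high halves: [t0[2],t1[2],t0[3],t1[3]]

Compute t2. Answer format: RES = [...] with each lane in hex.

t0 = [0x26, 0x32, 0xb6, 0x93]
t1 = [0xb6, 0x26, 0x93, 0x32]
t2 = [0xb6, 0x93, 0x93, 0x32]

RES = [ 0xb6  0x93  0x93  0x32 ]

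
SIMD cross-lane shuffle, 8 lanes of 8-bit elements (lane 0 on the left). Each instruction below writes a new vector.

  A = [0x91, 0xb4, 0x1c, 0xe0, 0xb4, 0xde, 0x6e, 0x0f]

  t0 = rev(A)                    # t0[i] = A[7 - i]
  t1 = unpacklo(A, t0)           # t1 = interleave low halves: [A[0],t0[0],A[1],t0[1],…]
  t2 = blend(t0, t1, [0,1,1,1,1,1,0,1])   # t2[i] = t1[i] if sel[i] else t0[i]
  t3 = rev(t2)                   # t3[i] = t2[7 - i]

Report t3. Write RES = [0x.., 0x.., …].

→ t0 |0f|6e|de|b4|e0|1c|b4|91|
→ t1 |91|0f|b4|6e|1c|de|e0|b4|
→ t2 |0f|0f|b4|6e|1c|de|b4|b4|
→ t3 |b4|b4|de|1c|6e|b4|0f|0f|

RES = [0xb4, 0xb4, 0xde, 0x1c, 0x6e, 0xb4, 0x0f, 0x0f]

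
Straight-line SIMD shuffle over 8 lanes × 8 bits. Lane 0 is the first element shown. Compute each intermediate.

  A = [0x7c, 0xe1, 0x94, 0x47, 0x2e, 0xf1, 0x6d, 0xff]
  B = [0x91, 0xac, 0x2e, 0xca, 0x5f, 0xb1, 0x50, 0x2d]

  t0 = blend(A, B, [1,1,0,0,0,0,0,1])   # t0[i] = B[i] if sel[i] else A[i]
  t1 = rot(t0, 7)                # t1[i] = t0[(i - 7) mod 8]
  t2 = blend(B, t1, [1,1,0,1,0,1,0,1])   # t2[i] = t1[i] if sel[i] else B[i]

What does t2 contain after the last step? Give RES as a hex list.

→ t0 |91|ac|94|47|2e|f1|6d|2d|
→ t1 |ac|94|47|2e|f1|6d|2d|91|
→ t2 |ac|94|2e|2e|5f|6d|50|91|

RES = [ 0xac  0x94  0x2e  0x2e  0x5f  0x6d  0x50  0x91 ]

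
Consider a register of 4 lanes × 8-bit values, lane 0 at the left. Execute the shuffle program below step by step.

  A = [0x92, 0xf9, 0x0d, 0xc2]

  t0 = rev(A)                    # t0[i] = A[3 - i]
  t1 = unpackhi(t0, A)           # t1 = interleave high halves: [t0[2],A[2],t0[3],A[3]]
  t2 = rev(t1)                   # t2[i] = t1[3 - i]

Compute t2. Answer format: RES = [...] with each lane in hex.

RES = [ 0xc2  0x92  0x0d  0xf9 ]

  t0: c2 0d f9 92
  t1: f9 0d 92 c2
  t2: c2 92 0d f9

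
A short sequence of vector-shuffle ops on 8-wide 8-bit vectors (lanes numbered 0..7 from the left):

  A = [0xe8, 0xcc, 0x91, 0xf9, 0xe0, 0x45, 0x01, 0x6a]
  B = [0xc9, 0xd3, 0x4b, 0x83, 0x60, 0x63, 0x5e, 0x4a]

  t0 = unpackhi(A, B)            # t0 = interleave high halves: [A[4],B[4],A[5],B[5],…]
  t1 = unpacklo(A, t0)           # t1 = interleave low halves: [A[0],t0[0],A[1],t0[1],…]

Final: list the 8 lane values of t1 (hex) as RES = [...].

RES = [0xe8, 0xe0, 0xcc, 0x60, 0x91, 0x45, 0xf9, 0x63]

  t0: e0 60 45 63 01 5e 6a 4a
  t1: e8 e0 cc 60 91 45 f9 63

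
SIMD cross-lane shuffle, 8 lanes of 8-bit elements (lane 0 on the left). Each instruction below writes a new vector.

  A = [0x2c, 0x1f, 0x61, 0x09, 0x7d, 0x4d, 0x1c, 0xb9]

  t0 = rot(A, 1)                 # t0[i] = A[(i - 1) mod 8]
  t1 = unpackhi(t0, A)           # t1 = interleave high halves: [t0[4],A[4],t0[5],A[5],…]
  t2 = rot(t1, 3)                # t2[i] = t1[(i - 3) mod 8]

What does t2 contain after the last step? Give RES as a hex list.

t0 = [0xb9, 0x2c, 0x1f, 0x61, 0x09, 0x7d, 0x4d, 0x1c]
t1 = [0x09, 0x7d, 0x7d, 0x4d, 0x4d, 0x1c, 0x1c, 0xb9]
t2 = [0x1c, 0x1c, 0xb9, 0x09, 0x7d, 0x7d, 0x4d, 0x4d]

RES = [0x1c, 0x1c, 0xb9, 0x09, 0x7d, 0x7d, 0x4d, 0x4d]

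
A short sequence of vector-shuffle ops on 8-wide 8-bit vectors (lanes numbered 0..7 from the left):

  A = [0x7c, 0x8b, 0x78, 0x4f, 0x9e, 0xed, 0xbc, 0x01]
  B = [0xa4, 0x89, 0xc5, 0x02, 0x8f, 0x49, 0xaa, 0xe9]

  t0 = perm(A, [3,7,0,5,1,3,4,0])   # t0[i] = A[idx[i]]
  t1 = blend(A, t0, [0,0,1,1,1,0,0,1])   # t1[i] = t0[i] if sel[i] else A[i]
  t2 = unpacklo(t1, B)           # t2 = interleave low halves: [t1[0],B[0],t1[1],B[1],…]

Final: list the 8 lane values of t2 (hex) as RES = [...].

RES = [0x7c, 0xa4, 0x8b, 0x89, 0x7c, 0xc5, 0xed, 0x02]

  t0: 4f 01 7c ed 8b 4f 9e 7c
  t1: 7c 8b 7c ed 8b ed bc 7c
  t2: 7c a4 8b 89 7c c5 ed 02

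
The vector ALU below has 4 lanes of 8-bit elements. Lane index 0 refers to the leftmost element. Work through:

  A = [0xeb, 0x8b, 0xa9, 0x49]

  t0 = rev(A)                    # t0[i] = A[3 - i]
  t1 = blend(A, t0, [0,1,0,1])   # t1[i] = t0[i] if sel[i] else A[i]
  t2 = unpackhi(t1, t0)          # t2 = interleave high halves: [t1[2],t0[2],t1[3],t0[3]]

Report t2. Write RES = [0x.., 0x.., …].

  t0: 49 a9 8b eb
  t1: eb a9 a9 eb
  t2: a9 8b eb eb

RES = [ 0xa9  0x8b  0xeb  0xeb ]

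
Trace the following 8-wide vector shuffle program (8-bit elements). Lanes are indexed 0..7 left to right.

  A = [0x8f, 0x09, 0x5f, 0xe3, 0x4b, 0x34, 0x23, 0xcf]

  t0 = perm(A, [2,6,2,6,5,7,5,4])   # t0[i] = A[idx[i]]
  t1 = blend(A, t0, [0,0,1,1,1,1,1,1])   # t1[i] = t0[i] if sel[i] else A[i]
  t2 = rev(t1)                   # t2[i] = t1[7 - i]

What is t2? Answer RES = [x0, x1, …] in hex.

RES = [ 0x4b  0x34  0xcf  0x34  0x23  0x5f  0x09  0x8f ]

→ t0 |5f|23|5f|23|34|cf|34|4b|
→ t1 |8f|09|5f|23|34|cf|34|4b|
→ t2 |4b|34|cf|34|23|5f|09|8f|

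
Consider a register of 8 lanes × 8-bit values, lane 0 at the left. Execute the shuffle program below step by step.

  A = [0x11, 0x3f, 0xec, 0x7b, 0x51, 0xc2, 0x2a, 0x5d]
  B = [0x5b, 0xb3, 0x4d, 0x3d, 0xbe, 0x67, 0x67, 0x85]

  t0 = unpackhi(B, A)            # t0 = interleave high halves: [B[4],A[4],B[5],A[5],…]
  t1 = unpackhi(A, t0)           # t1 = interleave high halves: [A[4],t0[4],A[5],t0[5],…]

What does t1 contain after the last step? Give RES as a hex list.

RES = [0x51, 0x67, 0xc2, 0x2a, 0x2a, 0x85, 0x5d, 0x5d]

  t0: be 51 67 c2 67 2a 85 5d
  t1: 51 67 c2 2a 2a 85 5d 5d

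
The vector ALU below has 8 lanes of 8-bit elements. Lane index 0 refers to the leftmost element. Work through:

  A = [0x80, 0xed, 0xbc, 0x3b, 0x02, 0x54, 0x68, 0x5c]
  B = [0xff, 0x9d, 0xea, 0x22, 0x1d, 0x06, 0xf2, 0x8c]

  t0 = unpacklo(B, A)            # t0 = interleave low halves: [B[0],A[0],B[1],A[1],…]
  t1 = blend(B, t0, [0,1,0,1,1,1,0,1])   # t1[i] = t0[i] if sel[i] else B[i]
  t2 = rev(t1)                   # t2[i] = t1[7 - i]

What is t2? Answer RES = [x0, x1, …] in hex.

  t0: ff 80 9d ed ea bc 22 3b
  t1: ff 80 ea ed ea bc f2 3b
  t2: 3b f2 bc ea ed ea 80 ff

RES = [0x3b, 0xf2, 0xbc, 0xea, 0xed, 0xea, 0x80, 0xff]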